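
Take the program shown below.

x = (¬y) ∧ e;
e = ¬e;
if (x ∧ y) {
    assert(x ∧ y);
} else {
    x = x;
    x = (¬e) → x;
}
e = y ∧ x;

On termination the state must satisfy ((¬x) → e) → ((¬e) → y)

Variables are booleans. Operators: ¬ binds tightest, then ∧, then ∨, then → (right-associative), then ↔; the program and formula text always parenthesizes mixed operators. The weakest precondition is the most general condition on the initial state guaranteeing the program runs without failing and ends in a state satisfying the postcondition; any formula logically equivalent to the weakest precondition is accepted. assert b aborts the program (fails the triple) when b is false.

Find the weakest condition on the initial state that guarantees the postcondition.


Working backward. After the program, ((¬x) → e) → ((¬e) → y) must hold.
Before e := y ∧ x: ((¬x) → (y ∧ x)) → ((¬(y ∧ x)) → y)
Then branch requires x ∧ y ∧ (((¬x) → (y ∧ x)) → ((¬(y ∧ x)) → y)); else branch requires ((¬((¬e) → x)) → (y ∧ ((¬e) → x))) → ((¬(y ∧ ((¬e) → x))) → y).
Before the if: ((x ∧ y) → (x ∧ y ∧ (((¬x) → (y ∧ x)) → ((¬(y ∧ x)) → y)))) ∧ ((¬(x ∧ y)) → (((¬((¬e) → x)) → (y ∧ ((¬e) → x))) → ((¬(y ∧ ((¬e) → x))) → y)))
Before e := ¬e: ((x ∧ y) → (x ∧ y ∧ (((¬x) → (y ∧ x)) → ((¬(y ∧ x)) → y)))) ∧ ((¬(x ∧ y)) → (((¬(e → x)) → (y ∧ (e → x))) → ((¬(y ∧ (e → x))) → y)))
Before x := (¬y) ∧ e: ((¬(e → ((¬y) ∧ e))) → (y ∧ (e → ((¬y) ∧ e)))) → ((¬(y ∧ (e → ((¬y) ∧ e)))) → y)
Answer: WP = ((¬(e → ((¬y) ∧ e))) → (y ∧ (e → ((¬y) ∧ e)))) → ((¬(y ∧ (e → ((¬y) ∧ e)))) → y)


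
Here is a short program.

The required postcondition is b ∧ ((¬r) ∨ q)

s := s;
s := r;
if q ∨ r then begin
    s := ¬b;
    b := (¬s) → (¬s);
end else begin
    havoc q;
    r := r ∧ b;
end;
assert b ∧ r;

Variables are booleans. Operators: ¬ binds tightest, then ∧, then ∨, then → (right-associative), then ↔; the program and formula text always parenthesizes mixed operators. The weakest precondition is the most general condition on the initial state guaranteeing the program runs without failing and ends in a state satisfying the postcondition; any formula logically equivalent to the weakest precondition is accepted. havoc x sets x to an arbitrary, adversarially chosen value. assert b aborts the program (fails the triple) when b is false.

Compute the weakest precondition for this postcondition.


Working backward. After the program, b ∧ ((¬r) ∨ q) must hold.
Before assert b ∧ r: b ∧ r ∧ ((¬r) ∨ q)
Then branch requires r ∧ ((¬r) ∨ q); else branch requires b ∧ r ∧ (¬(r ∧ b)).
Before the if: ((q ∨ r) → (r ∧ ((¬r) ∨ q))) ∧ ((¬(q ∨ r)) → (b ∧ r ∧ (¬(r ∧ b))))
Before s := r: ((q ∨ r) → (r ∧ ((¬r) ∨ q))) ∧ ((¬(q ∨ r)) → (b ∧ r ∧ (¬(r ∧ b))))
Before s := s: ((q ∨ r) → (r ∧ ((¬r) ∨ q))) ∧ ((¬(q ∨ r)) → (b ∧ r ∧ (¬(r ∧ b))))
Answer: WP = ((q ∨ r) → (r ∧ ((¬r) ∨ q))) ∧ ((¬(q ∨ r)) → (b ∧ r ∧ (¬(r ∧ b))))


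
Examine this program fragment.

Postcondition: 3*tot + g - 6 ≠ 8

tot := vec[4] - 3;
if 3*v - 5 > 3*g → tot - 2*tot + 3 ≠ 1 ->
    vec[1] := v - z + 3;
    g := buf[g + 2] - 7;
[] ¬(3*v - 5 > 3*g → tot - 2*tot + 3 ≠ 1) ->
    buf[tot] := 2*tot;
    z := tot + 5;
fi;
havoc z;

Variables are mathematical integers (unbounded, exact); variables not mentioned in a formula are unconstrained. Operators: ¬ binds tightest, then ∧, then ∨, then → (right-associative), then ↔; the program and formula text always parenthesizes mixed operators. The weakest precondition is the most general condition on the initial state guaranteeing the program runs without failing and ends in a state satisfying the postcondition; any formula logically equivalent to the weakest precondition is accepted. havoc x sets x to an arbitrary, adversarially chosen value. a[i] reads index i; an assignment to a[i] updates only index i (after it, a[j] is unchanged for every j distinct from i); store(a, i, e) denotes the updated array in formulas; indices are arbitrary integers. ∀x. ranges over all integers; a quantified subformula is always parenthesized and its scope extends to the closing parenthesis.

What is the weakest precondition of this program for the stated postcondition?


Working backward. After the program, the postcondition 3*tot + g - 6 ≠ 8 must hold; in canonical form it is g + 3*tot ≠ 14.
Before havoc z: g + 3*tot ≠ 14
Then branch requires buf[g + 2] + 3*tot ≠ 21; else branch requires g + 3*tot ≠ 14.
Before the if: ((3*v > 3*g + 5 → tot ≠ 2) → buf[g + 2] + 3*tot ≠ 21) ∧ ((¬(3*v > 3*g + 5 → tot ≠ 2)) → g + 3*tot ≠ 14)
Before tot := vec[4] - 3: ((3*v > 3*g + 5 → vec[4] ≠ 5) → buf[g + 2] + 3*vec[4] ≠ 30) ∧ ((¬(3*v > 3*g + 5 → vec[4] ≠ 5)) → 3*vec[4] + g ≠ 23)
Answer: WP = ((3*v > 3*g + 5 → vec[4] ≠ 5) → buf[g + 2] + 3*vec[4] ≠ 30) ∧ ((¬(3*v > 3*g + 5 → vec[4] ≠ 5)) → 3*vec[4] + g ≠ 23)


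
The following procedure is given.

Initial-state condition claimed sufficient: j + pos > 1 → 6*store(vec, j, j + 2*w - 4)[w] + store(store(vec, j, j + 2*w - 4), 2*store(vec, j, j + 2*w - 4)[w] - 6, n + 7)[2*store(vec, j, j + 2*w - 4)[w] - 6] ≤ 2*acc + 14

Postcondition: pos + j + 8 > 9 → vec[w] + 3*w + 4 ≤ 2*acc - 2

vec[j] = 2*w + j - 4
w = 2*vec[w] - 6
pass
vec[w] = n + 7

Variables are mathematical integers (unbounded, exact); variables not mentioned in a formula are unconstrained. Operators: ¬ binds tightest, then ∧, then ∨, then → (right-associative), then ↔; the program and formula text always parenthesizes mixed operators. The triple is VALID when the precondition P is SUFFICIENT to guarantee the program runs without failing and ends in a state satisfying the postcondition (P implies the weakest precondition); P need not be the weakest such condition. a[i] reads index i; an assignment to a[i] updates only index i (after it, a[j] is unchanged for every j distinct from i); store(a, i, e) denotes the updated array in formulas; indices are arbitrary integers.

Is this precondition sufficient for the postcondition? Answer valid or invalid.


Working backward. After the program, the postcondition pos + j + 8 > 9 → vec[w] + 3*w + 4 ≤ 2*acc - 2 must hold; in canonical form it is j + pos > 1 → vec[w] + 3*w ≤ 2*acc - 6.
Before vec[w] := n + 7: j + pos > 1 → store(vec, w, n + 7)[w] + 3*w ≤ 2*acc - 6
Before skip: j + pos > 1 → store(vec, w, n + 7)[w] + 3*w ≤ 2*acc - 6
Before w := 2*vec[w] - 6: j + pos > 1 → 6*vec[w] + store(vec, 2*vec[w] - 6, n + 7)[2*vec[w] - 6] ≤ 2*acc + 12
Before vec[j] := 2*w + j - 4: j + pos > 1 → 6*store(vec, j, j + 2*w - 4)[w] + store(store(vec, j, j + 2*w - 4), 2*store(vec, j, j + 2*w - 4)[w] - 6, n + 7)[2*store(vec, j, j + 2*w - 4)[w] - 6] ≤ 2*acc + 12
The weakest precondition is j + pos > 1 → 6*store(vec, j, j + 2*w - 4)[w] + store(store(vec, j, j + 2*w - 4), 2*store(vec, j, j + 2*w - 4)[w] - 6, n + 7)[2*store(vec, j, j + 2*w - 4)[w] - 6] ≤ 2*acc + 12.
Check whether j + pos > 1 → 6*store(vec, j, j + 2*w - 4)[w] + store(store(vec, j, j + 2*w - 4), 2*store(vec, j, j + 2*w - 4)[w] - 6, n + 7)[2*store(vec, j, j + 2*w - 4)[w] - 6] ≤ 2*acc + 14 implies it.
Countermodel: at the initial state acc = 0, j = 0, n = 30, pos = 2, vec = {[-14] = 0, [0] = 0, elsewhere 0}, w = 0, the precondition holds but the weakest precondition fails.
Answer: invalid


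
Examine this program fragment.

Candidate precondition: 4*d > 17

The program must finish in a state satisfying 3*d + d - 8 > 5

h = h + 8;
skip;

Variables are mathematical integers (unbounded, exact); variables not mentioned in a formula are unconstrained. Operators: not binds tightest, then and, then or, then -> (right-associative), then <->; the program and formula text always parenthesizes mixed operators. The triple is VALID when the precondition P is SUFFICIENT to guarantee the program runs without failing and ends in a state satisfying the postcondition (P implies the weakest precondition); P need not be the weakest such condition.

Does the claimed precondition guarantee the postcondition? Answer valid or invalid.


Working backward. After the program, the postcondition 3*d + d - 8 > 5 must hold; in canonical form it is 4*d > 13.
Before skip: 4*d > 13
Before h := h + 8: 4*d > 13
The weakest precondition is 4*d > 13.
Check whether 4*d > 17 implies it.
Every state satisfying the precondition satisfies the weakest precondition: the implication holds.
Answer: valid


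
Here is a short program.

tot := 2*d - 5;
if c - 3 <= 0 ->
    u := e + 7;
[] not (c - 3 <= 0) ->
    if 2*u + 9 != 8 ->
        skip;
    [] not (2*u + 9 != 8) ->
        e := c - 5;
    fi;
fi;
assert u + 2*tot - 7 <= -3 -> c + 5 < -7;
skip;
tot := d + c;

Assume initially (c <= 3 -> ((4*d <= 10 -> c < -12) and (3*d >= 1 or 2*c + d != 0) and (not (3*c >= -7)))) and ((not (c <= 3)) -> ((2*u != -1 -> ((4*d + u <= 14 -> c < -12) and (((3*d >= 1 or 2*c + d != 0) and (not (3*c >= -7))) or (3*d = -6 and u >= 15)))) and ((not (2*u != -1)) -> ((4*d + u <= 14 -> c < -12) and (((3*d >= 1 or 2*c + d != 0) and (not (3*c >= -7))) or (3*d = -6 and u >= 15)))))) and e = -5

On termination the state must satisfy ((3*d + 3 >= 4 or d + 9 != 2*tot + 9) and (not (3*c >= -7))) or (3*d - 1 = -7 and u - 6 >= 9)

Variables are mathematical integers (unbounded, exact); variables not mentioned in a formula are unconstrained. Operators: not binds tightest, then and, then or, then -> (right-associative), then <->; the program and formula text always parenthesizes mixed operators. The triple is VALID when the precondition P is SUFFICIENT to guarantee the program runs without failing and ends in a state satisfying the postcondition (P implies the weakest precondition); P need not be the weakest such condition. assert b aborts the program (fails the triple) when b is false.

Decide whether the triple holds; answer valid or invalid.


Working backward. After the program, the postcondition ((3*d + 3 >= 4 or d + 9 != 2*tot + 9) and (not (3*c >= -7))) or (3*d - 1 = -7 and u - 6 >= 9) must hold; in canonical form it is ((3*d >= 1 or d != 2*tot) and (not (3*c >= -7))) or (3*d = -6 and u >= 15).
Before tot := d + c: ((3*d >= 1 or 2*c + d != 0) and (not (3*c >= -7))) or (3*d = -6 and u >= 15)
Before skip: ((3*d >= 1 or 2*c + d != 0) and (not (3*c >= -7))) or (3*d = -6 and u >= 15)
Before assert u + 2*tot - 7 <= -3 -> c + 5 < -7: (2*tot + u <= 4 -> c < -12) and (((3*d >= 1 or 2*c + d != 0) and (not (3*c >= -7))) or (3*d = -6 and u >= 15))
Then branch requires (e + 2*tot <= -3 -> c < -12) and (((3*d >= 1 or 2*c + d != 0) and (not (3*c >= -7))) or (3*d = -6 and e >= 8)); else branch requires (2*u != -1 -> ((2*tot + u <= 4 -> c < -12) and (((3*d >= 1 or 2*c + d != 0) and (not (3*c >= -7))) or (3*d = -6 and u >= 15)))) and ((not (2*u != -1)) -> ((2*tot + u <= 4 -> c < -12) and (((3*d >= 1 or 2*c + d != 0) and (not (3*c >= -7))) or (3*d = -6 and u >= 15)))).
Before the if: (c <= 3 -> ((e + 2*tot <= -3 -> c < -12) and (((3*d >= 1 or 2*c + d != 0) and (not (3*c >= -7))) or (3*d = -6 and e >= 8)))) and ((not (c <= 3)) -> ((2*u != -1 -> ((2*tot + u <= 4 -> c < -12) and (((3*d >= 1 or 2*c + d != 0) and (not (3*c >= -7))) or (3*d = -6 and u >= 15)))) and ((not (2*u != -1)) -> ((2*tot + u <= 4 -> c < -12) and (((3*d >= 1 or 2*c + d != 0) and (not (3*c >= -7))) or (3*d = -6 and u >= 15))))))
Before tot := 2*d - 5: (c <= 3 -> ((4*d + e <= 7 -> c < -12) and (((3*d >= 1 or 2*c + d != 0) and (not (3*c >= -7))) or (3*d = -6 and e >= 8)))) and ((not (c <= 3)) -> ((2*u != -1 -> ((4*d + u <= 14 -> c < -12) and (((3*d >= 1 or 2*c + d != 0) and (not (3*c >= -7))) or (3*d = -6 and u >= 15)))) and ((not (2*u != -1)) -> ((4*d + u <= 14 -> c < -12) and (((3*d >= 1 or 2*c + d != 0) and (not (3*c >= -7))) or (3*d = -6 and u >= 15))))))
The weakest precondition is (c <= 3 -> ((4*d + e <= 7 -> c < -12) and (((3*d >= 1 or 2*c + d != 0) and (not (3*c >= -7))) or (3*d = -6 and e >= 8)))) and ((not (c <= 3)) -> ((2*u != -1 -> ((4*d + u <= 14 -> c < -12) and (((3*d >= 1 or 2*c + d != 0) and (not (3*c >= -7))) or (3*d = -6 and u >= 15)))) and ((not (2*u != -1)) -> ((4*d + u <= 14 -> c < -12) and (((3*d >= 1 or 2*c + d != 0) and (not (3*c >= -7))) or (3*d = -6 and u >= 15)))))).
Check whether (c <= 3 -> ((4*d <= 10 -> c < -12) and (3*d >= 1 or 2*c + d != 0) and (not (3*c >= -7)))) and ((not (c <= 3)) -> ((2*u != -1 -> ((4*d + u <= 14 -> c < -12) and (((3*d >= 1 or 2*c + d != 0) and (not (3*c >= -7))) or (3*d = -6 and u >= 15)))) and ((not (2*u != -1)) -> ((4*d + u <= 14 -> c < -12) and (((3*d >= 1 or 2*c + d != 0) and (not (3*c >= -7))) or (3*d = -6 and u >= 15)))))) and e = -5 implies it.
Countermodel: at the initial state c = -12, d = 3, e = -5, u = 0, the precondition holds but the weakest precondition fails.
Answer: invalid


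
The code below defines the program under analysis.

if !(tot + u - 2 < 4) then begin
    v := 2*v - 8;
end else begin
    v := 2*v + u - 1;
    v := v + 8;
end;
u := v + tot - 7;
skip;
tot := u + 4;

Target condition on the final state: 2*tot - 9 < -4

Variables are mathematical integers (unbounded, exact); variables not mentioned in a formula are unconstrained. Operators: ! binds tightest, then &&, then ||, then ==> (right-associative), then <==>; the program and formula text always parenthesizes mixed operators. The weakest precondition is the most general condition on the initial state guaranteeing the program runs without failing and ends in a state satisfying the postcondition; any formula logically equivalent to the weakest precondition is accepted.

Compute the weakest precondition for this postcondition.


Working backward. After the program, the postcondition 2*tot - 9 < -4 must hold; in canonical form it is 2*tot < 5.
Before tot := u + 4: 2*u < -3
Before skip: 2*u < -3
Before u := v + tot - 7: 2*tot + 2*v < 11
Then branch requires 2*tot + 4*v < 27; else branch requires 2*tot + 2*u + 4*v < -3.
Before the if: ((!(tot + u < 6)) ==> 2*tot + 4*v < 27) && (tot + u < 6 ==> 2*tot + 2*u + 4*v < -3)
Answer: WP = ((!(tot + u < 6)) ==> 2*tot + 4*v < 27) && (tot + u < 6 ==> 2*tot + 2*u + 4*v < -3)


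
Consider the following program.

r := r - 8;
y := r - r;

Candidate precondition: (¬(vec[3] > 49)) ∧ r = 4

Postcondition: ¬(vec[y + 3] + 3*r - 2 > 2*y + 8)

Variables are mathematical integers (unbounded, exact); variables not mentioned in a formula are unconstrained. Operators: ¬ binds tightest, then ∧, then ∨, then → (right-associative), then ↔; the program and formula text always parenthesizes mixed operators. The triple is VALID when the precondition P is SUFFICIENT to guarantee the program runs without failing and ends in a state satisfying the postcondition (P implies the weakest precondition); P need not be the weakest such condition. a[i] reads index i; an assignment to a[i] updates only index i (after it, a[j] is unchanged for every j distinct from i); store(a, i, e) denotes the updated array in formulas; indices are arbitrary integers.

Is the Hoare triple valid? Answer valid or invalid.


Working backward. After the program, the postcondition ¬(vec[y + 3] + 3*r - 2 > 2*y + 8) must hold; in canonical form it is ¬(vec[y + 3] + 3*r > 2*y + 10).
Before y := r - r: ¬(vec[3] + 3*r > 10)
Before r := r - 8: ¬(vec[3] + 3*r > 34)
The weakest precondition is ¬(vec[3] + 3*r > 34).
Check whether (¬(vec[3] > 49)) ∧ r = 4 implies it.
Countermodel: at the initial state r = 4, vec = {[3] = 23, elsewhere 23}, the precondition holds but the weakest precondition fails.
Answer: invalid


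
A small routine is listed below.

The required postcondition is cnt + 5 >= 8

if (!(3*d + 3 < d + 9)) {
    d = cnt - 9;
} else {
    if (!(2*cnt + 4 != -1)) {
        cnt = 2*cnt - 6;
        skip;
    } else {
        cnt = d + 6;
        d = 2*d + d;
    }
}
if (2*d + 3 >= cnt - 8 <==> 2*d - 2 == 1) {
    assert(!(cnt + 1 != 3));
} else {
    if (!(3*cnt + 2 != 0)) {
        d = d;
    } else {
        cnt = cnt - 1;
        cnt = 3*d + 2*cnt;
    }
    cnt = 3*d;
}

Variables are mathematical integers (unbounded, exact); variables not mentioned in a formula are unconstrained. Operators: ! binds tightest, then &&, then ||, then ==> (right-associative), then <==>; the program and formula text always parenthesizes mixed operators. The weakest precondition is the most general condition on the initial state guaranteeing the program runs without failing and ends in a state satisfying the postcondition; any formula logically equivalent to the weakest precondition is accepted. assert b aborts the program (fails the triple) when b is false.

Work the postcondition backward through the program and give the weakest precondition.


Working backward. After the program, the postcondition cnt + 5 >= 8 must hold; in canonical form it is cnt >= 3.
Then branch requires (!(cnt != 2)) && cnt >= 3; else branch requires ((!(3*cnt != -2)) ==> 3*d >= 3) && (3*cnt != -2 ==> 3*d >= 3).
Before the if: ((2*d >= cnt - 11 <==> 2*d == 3) ==> ((!(cnt != 2)) && cnt >= 3)) && ((!(2*d >= cnt - 11 <==> 2*d == 3)) ==> (((!(3*cnt != -2)) ==> 3*d >= 3) && (3*cnt != -2 ==> 3*d >= 3)))
Then branch requires ((cnt >= 7 <==> 2*cnt == 21) ==> ((!(cnt != 2)) && cnt >= 3)) && ((!(cnt >= 7 <==> 2*cnt == 21)) ==> (((!(3*cnt != -2)) ==> 3*cnt >= 30) && (3*cnt != -2 ==> 3*cnt >= 30))); else branch requires ((!(2*cnt != -5)) ==> (((2*d >= 2*cnt - 17 <==> 2*d == 3) ==> ((!(2*cnt != 8)) && 2*cnt >= 9)) && ((!(2*d >= 2*cnt - 17 <==> 2*d == 3)) ==> (((!(6*cnt != 16)) ==> 3*d >= 3) && (6*cnt != 16 ==> 3*d >= 3))))) && (2*cnt != -5 ==> (((5*d >= -5 <==> 6*d == 3) ==> ((!(d != -4)) && d >= -3)) && ((!(5*d >= -5 <==> 6*d == 3)) ==> (((!(3*d != -20)) ==> 9*d >= 3) && (3*d != -20 ==> 9*d >= 3))))).
Before the if: ((!(2*d < 6)) ==> (((cnt >= 7 <==> 2*cnt == 21) ==> ((!(cnt != 2)) && cnt >= 3)) && ((!(cnt >= 7 <==> 2*cnt == 21)) ==> (((!(3*cnt != -2)) ==> 3*cnt >= 30) && (3*cnt != -2 ==> 3*cnt >= 30))))) && (2*d < 6 ==> (((!(2*cnt != -5)) ==> (((2*d >= 2*cnt - 17 <==> 2*d == 3) ==> ((!(2*cnt != 8)) && 2*cnt >= 9)) && ((!(2*d >= 2*cnt - 17 <==> 2*d == 3)) ==> (((!(6*cnt != 16)) ==> 3*d >= 3) && (6*cnt != 16 ==> 3*d >= 3))))) && (2*cnt != -5 ==> (((5*d >= -5 <==> 6*d == 3) ==> ((!(d != -4)) && d >= -3)) && ((!(5*d >= -5 <==> 6*d == 3)) ==> (((!(3*d != -20)) ==> 9*d >= 3) && (3*d != -20 ==> 9*d >= 3)))))))
Answer: WP = ((!(2*d < 6)) ==> (((cnt >= 7 <==> 2*cnt == 21) ==> ((!(cnt != 2)) && cnt >= 3)) && ((!(cnt >= 7 <==> 2*cnt == 21)) ==> (((!(3*cnt != -2)) ==> 3*cnt >= 30) && (3*cnt != -2 ==> 3*cnt >= 30))))) && (2*d < 6 ==> (((!(2*cnt != -5)) ==> (((2*d >= 2*cnt - 17 <==> 2*d == 3) ==> ((!(2*cnt != 8)) && 2*cnt >= 9)) && ((!(2*d >= 2*cnt - 17 <==> 2*d == 3)) ==> (((!(6*cnt != 16)) ==> 3*d >= 3) && (6*cnt != 16 ==> 3*d >= 3))))) && (2*cnt != -5 ==> (((5*d >= -5 <==> 6*d == 3) ==> ((!(d != -4)) && d >= -3)) && ((!(5*d >= -5 <==> 6*d == 3)) ==> (((!(3*d != -20)) ==> 9*d >= 3) && (3*d != -20 ==> 9*d >= 3)))))))


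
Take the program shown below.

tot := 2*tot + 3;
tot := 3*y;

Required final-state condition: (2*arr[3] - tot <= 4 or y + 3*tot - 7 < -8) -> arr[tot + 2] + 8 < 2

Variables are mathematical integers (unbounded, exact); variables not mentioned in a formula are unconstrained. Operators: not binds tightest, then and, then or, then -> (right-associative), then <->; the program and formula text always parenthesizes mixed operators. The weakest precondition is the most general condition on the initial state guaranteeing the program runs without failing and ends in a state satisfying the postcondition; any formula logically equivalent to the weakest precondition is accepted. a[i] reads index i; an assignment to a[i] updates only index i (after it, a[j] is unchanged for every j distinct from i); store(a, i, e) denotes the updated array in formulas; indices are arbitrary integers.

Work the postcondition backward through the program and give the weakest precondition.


Working backward. After the program, the postcondition (2*arr[3] - tot <= 4 or y + 3*tot - 7 < -8) -> arr[tot + 2] + 8 < 2 must hold; in canonical form it is (2*arr[3] <= tot + 4 or 3*tot + y < -1) -> arr[tot + 2] < -6.
Before tot := 3*y: (2*arr[3] <= 3*y + 4 or 10*y < -1) -> arr[3*y + 2] < -6
Before tot := 2*tot + 3: (2*arr[3] <= 3*y + 4 or 10*y < -1) -> arr[3*y + 2] < -6
Answer: WP = (2*arr[3] <= 3*y + 4 or 10*y < -1) -> arr[3*y + 2] < -6


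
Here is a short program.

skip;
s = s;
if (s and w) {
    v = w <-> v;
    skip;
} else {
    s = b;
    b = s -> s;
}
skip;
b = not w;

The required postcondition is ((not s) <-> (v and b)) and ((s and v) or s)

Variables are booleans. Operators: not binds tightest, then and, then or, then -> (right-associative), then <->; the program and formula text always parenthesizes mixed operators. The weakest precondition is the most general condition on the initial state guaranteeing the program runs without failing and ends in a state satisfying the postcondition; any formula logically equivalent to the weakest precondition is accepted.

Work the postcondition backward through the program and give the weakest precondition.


Working backward. After the program, ((not s) <-> (v and b)) and ((s and v) or s) must hold.
Before b := not w: ((not s) <-> (v and (not w))) and ((s and v) or s)
Before skip: ((not s) <-> (v and (not w))) and ((s and v) or s)
Then branch requires ((not s) <-> ((w <-> v) and (not w))) and ((s and (w <-> v)) or s); else branch requires ((not b) <-> (v and (not w))) and ((b and v) or b).
Before the if: ((s and w) -> (((not s) <-> ((w <-> v) and (not w))) and ((s and (w <-> v)) or s))) and ((not (s and w)) -> (((not b) <-> (v and (not w))) and ((b and v) or b)))
Before s := s: ((s and w) -> (((not s) <-> ((w <-> v) and (not w))) and ((s and (w <-> v)) or s))) and ((not (s and w)) -> (((not b) <-> (v and (not w))) and ((b and v) or b)))
Before skip: ((s and w) -> (((not s) <-> ((w <-> v) and (not w))) and ((s and (w <-> v)) or s))) and ((not (s and w)) -> (((not b) <-> (v and (not w))) and ((b and v) or b)))
Answer: WP = ((s and w) -> (((not s) <-> ((w <-> v) and (not w))) and ((s and (w <-> v)) or s))) and ((not (s and w)) -> (((not b) <-> (v and (not w))) and ((b and v) or b)))


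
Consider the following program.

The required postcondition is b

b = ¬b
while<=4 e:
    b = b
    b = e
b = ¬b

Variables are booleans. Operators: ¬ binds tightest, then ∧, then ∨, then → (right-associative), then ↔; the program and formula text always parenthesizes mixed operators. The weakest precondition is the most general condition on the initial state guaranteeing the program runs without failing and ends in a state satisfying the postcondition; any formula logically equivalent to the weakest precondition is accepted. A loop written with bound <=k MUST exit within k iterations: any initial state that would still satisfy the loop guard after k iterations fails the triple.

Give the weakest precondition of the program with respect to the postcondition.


Working backward. After the program, b must hold.
Before b := ¬b: ¬b
Before the loop (bound <=4), unroll the exhaustion recursion (WP_0 = exit-now case; WP_j = one more guarded iteration, up to j = 4):
  WP_0: (¬e) ∧ (¬b)
  WP_1: (e → (¬e)) ∧ ((¬e) → (¬b))
  WP_2: (e → (e → (¬e))) ∧ ((¬e) → (¬b))
  WP_3: (e → (e → (e → (¬e)))) ∧ ((¬e) → (¬b))
  WP_4: (e → (e → (e → (e → (¬e))))) ∧ ((¬e) → (¬b))
So before the loop: (e → (e → (e → (e → (¬e))))) ∧ ((¬e) → (¬b))
Before b := ¬b: (e → (e → (e → (e → (¬e))))) ∧ ((¬e) → b)
Answer: WP = (e → (e → (e → (e → (¬e))))) ∧ ((¬e) → b)


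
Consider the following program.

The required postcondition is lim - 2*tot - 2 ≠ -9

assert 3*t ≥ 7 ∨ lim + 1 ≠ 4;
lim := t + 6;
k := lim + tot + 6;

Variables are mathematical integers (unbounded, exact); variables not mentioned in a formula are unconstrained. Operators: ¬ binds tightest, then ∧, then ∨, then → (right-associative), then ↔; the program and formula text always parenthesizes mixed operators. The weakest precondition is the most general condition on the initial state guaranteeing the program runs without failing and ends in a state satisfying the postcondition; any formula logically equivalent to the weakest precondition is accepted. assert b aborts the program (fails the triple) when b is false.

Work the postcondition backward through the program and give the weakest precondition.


Working backward. After the program, the postcondition lim - 2*tot - 2 ≠ -9 must hold; in canonical form it is lim ≠ 2*tot - 7.
Before k := lim + tot + 6: lim ≠ 2*tot - 7
Before lim := t + 6: t ≠ 2*tot - 13
Before assert 3*t ≥ 7 ∨ lim + 1 ≠ 4: (3*t ≥ 7 ∨ lim ≠ 3) ∧ t ≠ 2*tot - 13
Answer: WP = (3*t ≥ 7 ∨ lim ≠ 3) ∧ t ≠ 2*tot - 13


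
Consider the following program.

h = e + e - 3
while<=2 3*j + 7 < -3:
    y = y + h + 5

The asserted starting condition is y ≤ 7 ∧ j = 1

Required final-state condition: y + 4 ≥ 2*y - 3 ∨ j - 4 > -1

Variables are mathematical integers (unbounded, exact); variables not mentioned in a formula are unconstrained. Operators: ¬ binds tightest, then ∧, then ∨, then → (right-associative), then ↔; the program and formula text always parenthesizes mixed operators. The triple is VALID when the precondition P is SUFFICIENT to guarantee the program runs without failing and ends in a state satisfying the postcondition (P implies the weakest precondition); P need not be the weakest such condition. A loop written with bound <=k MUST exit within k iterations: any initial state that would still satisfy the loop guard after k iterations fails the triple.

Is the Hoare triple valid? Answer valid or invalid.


Working backward. After the program, the postcondition y + 4 ≥ 2*y - 3 ∨ j - 4 > -1 must hold; in canonical form it is y ≤ 7 ∨ j > 3.
Before the loop (bound <=2), unroll the exhaustion recursion (WP_0 = exit-now case; WP_j = one more guarded iteration, up to j = 2):
  WP_0: (¬(3*j < -10)) ∧ (y ≤ 7 ∨ j > 3)
  WP_1: (3*j < -10 → ((¬(3*j < -10)) ∧ (h + y ≤ 2 ∨ j > 3))) ∧ ((¬(3*j < -10)) → (y ≤ 7 ∨ j > 3))
  WP_2: (3*j < -10 → ((3*j < -10 → ((¬(3*j < -10)) ∧ (2*h + y ≤ -3 ∨ j > 3))) ∧ ((¬(3*j < -10)) → (h + y ≤ 2 ∨ j > 3)))) ∧ ((¬(3*j < -10)) → (y ≤ 7 ∨ j > 3))
So before the loop: (3*j < -10 → ((3*j < -10 → ((¬(3*j < -10)) ∧ (2*h + y ≤ -3 ∨ j > 3))) ∧ ((¬(3*j < -10)) → (h + y ≤ 2 ∨ j > 3)))) ∧ ((¬(3*j < -10)) → (y ≤ 7 ∨ j > 3))
Before h := e + e - 3: (3*j < -10 → ((3*j < -10 → ((¬(3*j < -10)) ∧ (4*e + y ≤ 3 ∨ j > 3))) ∧ ((¬(3*j < -10)) → (2*e + y ≤ 5 ∨ j > 3)))) ∧ ((¬(3*j < -10)) → (y ≤ 7 ∨ j > 3))
The weakest precondition is (3*j < -10 → ((3*j < -10 → ((¬(3*j < -10)) ∧ (4*e + y ≤ 3 ∨ j > 3))) ∧ ((¬(3*j < -10)) → (2*e + y ≤ 5 ∨ j > 3)))) ∧ ((¬(3*j < -10)) → (y ≤ 7 ∨ j > 3)).
Check whether y ≤ 7 ∧ j = 1 implies it.
Every state satisfying the precondition satisfies the weakest precondition: the implication holds.
Answer: valid


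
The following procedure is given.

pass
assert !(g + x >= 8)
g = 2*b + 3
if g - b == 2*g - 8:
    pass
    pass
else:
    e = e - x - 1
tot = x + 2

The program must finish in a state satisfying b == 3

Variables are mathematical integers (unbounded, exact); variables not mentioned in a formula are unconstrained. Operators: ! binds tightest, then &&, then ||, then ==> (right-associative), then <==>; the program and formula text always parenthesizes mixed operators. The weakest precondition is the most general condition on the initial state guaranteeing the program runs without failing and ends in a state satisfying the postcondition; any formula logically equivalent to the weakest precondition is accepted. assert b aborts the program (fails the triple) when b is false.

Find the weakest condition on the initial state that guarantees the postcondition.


Working backward. After the program, b == 3 must hold.
Before tot := x + 2: b == 3
Then branch requires b == 3; else branch requires b == 3.
Before the if: (b + g == 8 ==> b == 3) && ((!(b + g == 8)) ==> b == 3)
Before g := 2*b + 3: (3*b == 5 ==> b == 3) && ((!(3*b == 5)) ==> b == 3)
Before assert !(g + x >= 8): (!(g + x >= 8)) && (3*b == 5 ==> b == 3) && ((!(3*b == 5)) ==> b == 3)
Before skip: (!(g + x >= 8)) && (3*b == 5 ==> b == 3) && ((!(3*b == 5)) ==> b == 3)
Answer: WP = (!(g + x >= 8)) && (3*b == 5 ==> b == 3) && ((!(3*b == 5)) ==> b == 3)


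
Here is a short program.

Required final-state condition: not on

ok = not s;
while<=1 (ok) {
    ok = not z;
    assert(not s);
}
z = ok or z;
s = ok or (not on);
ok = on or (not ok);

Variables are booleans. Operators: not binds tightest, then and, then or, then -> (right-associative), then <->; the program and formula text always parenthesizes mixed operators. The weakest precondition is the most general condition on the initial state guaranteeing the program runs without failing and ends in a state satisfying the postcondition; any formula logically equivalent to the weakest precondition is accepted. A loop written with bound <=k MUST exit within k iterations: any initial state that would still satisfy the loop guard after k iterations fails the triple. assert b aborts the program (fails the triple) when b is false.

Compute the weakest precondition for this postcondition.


Working backward. After the program, not on must hold.
Before ok := on or (not ok): not on
Before s := ok or (not on): not on
Before z := ok or z: not on
Before the loop (bound <=1), unroll the exhaustion recursion (WP_0 = exit-now case; WP_j = one more guarded iteration, up to j = 1):
  WP_0: (not ok) and (not on)
  WP_1: (ok -> ((not s) and z and (not on))) and ((not ok) -> (not on))
So before the loop: (ok -> ((not s) and z and (not on))) and ((not ok) -> (not on))
Before ok := not s: ((not s) -> ((not s) and z and (not on))) and (s -> (not on))
Answer: WP = ((not s) -> ((not s) and z and (not on))) and (s -> (not on))


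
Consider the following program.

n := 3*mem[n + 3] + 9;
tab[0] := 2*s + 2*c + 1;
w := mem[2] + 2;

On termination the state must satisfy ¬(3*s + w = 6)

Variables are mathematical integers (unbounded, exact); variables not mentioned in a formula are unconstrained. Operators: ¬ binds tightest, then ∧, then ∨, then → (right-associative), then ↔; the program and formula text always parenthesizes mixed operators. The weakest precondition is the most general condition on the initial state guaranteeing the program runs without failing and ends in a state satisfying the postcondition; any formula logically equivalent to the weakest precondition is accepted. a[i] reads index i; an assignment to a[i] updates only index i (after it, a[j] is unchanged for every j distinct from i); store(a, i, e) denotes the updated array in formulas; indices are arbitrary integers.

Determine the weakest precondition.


Working backward. After the program, ¬(3*s + w = 6) must hold.
Before w := mem[2] + 2: ¬(mem[2] + 3*s = 4)
Before tab[0] := 2*s + 2*c + 1: ¬(mem[2] + 3*s = 4)
Before n := 3*mem[n + 3] + 9: ¬(mem[2] + 3*s = 4)
Answer: WP = ¬(mem[2] + 3*s = 4)


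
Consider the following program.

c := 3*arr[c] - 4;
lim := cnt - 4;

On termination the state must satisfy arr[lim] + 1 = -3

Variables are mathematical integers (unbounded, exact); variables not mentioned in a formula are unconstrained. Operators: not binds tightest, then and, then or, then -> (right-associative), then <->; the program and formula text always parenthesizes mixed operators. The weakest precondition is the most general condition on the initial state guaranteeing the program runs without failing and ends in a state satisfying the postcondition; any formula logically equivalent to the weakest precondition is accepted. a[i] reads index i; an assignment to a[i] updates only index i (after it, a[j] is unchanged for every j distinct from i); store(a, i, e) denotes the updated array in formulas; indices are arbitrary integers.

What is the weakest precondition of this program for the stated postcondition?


Working backward. After the program, the postcondition arr[lim] + 1 = -3 must hold; in canonical form it is arr[lim] = -4.
Before lim := cnt - 4: arr[cnt - 4] = -4
Before c := 3*arr[c] - 4: arr[cnt - 4] = -4
Answer: WP = arr[cnt - 4] = -4


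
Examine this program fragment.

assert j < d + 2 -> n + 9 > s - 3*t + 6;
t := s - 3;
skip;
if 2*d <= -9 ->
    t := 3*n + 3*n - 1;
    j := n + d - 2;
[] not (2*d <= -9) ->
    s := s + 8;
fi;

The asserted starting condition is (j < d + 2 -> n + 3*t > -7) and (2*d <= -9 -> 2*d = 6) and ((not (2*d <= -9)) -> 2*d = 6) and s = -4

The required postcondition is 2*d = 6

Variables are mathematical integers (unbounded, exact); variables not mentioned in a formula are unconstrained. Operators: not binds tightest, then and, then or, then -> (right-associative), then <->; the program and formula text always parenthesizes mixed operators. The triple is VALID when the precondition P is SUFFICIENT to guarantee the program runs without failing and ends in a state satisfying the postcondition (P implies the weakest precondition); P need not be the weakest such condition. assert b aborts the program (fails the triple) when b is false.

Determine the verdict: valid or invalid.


Working backward. After the program, 2*d = 6 must hold.
Then branch requires 2*d = 6; else branch requires 2*d = 6.
Before the if: (2*d <= -9 -> 2*d = 6) and ((not (2*d <= -9)) -> 2*d = 6)
Before skip: (2*d <= -9 -> 2*d = 6) and ((not (2*d <= -9)) -> 2*d = 6)
Before t := s - 3: (2*d <= -9 -> 2*d = 6) and ((not (2*d <= -9)) -> 2*d = 6)
Before assert j < d + 2 -> n + 9 > s - 3*t + 6: (j < d + 2 -> n + 3*t > s - 3) and (2*d <= -9 -> 2*d = 6) and ((not (2*d <= -9)) -> 2*d = 6)
The weakest precondition is (j < d + 2 -> n + 3*t > s - 3) and (2*d <= -9 -> 2*d = 6) and ((not (2*d <= -9)) -> 2*d = 6).
Check whether (j < d + 2 -> n + 3*t > -7) and (2*d <= -9 -> 2*d = 6) and ((not (2*d <= -9)) -> 2*d = 6) and s = -4 implies it.
Every state satisfying the precondition satisfies the weakest precondition: the implication holds.
Answer: valid


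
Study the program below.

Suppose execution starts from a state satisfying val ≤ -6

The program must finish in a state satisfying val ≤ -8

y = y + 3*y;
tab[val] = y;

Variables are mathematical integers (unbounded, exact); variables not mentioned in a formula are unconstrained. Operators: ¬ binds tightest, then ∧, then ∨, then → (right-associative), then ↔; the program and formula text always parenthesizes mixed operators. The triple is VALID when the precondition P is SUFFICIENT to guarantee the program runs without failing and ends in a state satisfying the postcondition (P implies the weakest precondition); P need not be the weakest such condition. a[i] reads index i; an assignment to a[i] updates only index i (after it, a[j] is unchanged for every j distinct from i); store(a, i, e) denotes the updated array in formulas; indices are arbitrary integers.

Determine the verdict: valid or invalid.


Working backward. After the program, val ≤ -8 must hold.
Before tab[val] := y: val ≤ -8
Before y := y + 3*y: val ≤ -8
The weakest precondition is val ≤ -8.
Check whether val ≤ -6 implies it.
Countermodel: at the initial state val = -7, the precondition holds but the weakest precondition fails.
Answer: invalid


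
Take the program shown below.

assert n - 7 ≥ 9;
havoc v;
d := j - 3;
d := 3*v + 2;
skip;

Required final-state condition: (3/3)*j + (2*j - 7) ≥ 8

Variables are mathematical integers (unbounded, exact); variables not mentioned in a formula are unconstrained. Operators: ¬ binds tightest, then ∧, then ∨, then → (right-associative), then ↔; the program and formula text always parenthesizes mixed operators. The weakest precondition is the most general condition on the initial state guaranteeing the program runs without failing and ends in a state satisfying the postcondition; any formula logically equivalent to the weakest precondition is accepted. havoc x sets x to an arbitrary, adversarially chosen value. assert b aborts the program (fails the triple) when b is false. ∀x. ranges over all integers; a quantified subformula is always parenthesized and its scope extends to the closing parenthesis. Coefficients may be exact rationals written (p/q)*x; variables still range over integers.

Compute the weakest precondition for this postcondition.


Working backward. After the program, the postcondition (3/3)*j + (2*j - 7) ≥ 8 must hold; in canonical form it is 3*j ≥ 15.
Before skip: 3*j ≥ 15
Before d := 3*v + 2: 3*j ≥ 15
Before d := j - 3: 3*j ≥ 15
Before havoc v: 3*j ≥ 15
Before assert n - 7 ≥ 9: n ≥ 16 ∧ 3*j ≥ 15
Answer: WP = n ≥ 16 ∧ 3*j ≥ 15


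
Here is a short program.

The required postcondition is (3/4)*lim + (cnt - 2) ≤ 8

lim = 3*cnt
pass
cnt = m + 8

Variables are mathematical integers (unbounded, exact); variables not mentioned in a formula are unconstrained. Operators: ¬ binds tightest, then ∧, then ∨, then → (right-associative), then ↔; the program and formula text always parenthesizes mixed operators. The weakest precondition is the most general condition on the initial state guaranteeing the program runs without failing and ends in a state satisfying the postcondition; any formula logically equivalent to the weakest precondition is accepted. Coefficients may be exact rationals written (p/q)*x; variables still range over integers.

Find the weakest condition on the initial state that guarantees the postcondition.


Working backward. After the program, the postcondition (3/4)*lim + (cnt - 2) ≤ 8 must hold; in canonical form it is cnt + (3/4)*lim ≤ 10.
Before cnt := m + 8: (3/4)*lim + m ≤ 2
Before skip: (3/4)*lim + m ≤ 2
Before lim := 3*cnt: (9/4)*cnt + m ≤ 2
Answer: WP = (9/4)*cnt + m ≤ 2


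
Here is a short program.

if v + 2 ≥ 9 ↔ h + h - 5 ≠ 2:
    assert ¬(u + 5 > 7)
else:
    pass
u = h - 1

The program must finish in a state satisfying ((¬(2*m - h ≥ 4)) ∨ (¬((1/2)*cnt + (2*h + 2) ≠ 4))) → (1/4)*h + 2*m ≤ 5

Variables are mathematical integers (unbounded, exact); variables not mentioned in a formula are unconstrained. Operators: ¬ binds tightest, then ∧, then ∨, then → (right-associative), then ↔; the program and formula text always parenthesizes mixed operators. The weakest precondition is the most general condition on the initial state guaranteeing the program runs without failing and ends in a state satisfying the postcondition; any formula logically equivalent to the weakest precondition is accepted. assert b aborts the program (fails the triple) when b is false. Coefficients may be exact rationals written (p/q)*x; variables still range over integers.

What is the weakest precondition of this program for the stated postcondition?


Working backward. After the program, the postcondition ((¬(2*m - h ≥ 4)) ∨ (¬((1/2)*cnt + (2*h + 2) ≠ 4))) → (1/4)*h + 2*m ≤ 5 must hold; in canonical form it is ((¬(2*m ≥ h + 4)) ∨ (¬((1/2)*cnt + 2*h ≠ 2))) → (1/4)*h + 2*m ≤ 5.
Before u := h - 1: ((¬(2*m ≥ h + 4)) ∨ (¬((1/2)*cnt + 2*h ≠ 2))) → (1/4)*h + 2*m ≤ 5
Then branch requires (¬(u > 2)) ∧ (((¬(2*m ≥ h + 4)) ∨ (¬((1/2)*cnt + 2*h ≠ 2))) → (1/4)*h + 2*m ≤ 5); else branch requires ((¬(2*m ≥ h + 4)) ∨ (¬((1/2)*cnt + 2*h ≠ 2))) → (1/4)*h + 2*m ≤ 5.
Before the if: ((v ≥ 7 ↔ 2*h ≠ 7) → ((¬(u > 2)) ∧ (((¬(2*m ≥ h + 4)) ∨ (¬((1/2)*cnt + 2*h ≠ 2))) → (1/4)*h + 2*m ≤ 5))) ∧ ((¬(v ≥ 7 ↔ 2*h ≠ 7)) → (((¬(2*m ≥ h + 4)) ∨ (¬((1/2)*cnt + 2*h ≠ 2))) → (1/4)*h + 2*m ≤ 5))
Answer: WP = ((v ≥ 7 ↔ 2*h ≠ 7) → ((¬(u > 2)) ∧ (((¬(2*m ≥ h + 4)) ∨ (¬((1/2)*cnt + 2*h ≠ 2))) → (1/4)*h + 2*m ≤ 5))) ∧ ((¬(v ≥ 7 ↔ 2*h ≠ 7)) → (((¬(2*m ≥ h + 4)) ∨ (¬((1/2)*cnt + 2*h ≠ 2))) → (1/4)*h + 2*m ≤ 5))


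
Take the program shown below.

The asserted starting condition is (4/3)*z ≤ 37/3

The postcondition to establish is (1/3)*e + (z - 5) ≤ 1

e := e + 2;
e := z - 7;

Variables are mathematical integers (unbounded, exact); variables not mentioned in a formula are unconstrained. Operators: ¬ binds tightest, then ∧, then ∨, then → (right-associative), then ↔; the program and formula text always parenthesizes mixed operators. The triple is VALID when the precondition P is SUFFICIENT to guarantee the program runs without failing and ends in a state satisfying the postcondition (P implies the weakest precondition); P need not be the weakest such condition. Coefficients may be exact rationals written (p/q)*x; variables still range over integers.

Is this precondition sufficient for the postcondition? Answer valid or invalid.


Working backward. After the program, the postcondition (1/3)*e + (z - 5) ≤ 1 must hold; in canonical form it is (1/3)*e + z ≤ 6.
Before e := z - 7: (4/3)*z ≤ 25/3
Before e := e + 2: (4/3)*z ≤ 25/3
The weakest precondition is (4/3)*z ≤ 25/3.
Check whether (4/3)*z ≤ 37/3 implies it.
Countermodel: at the initial state z = 7, the precondition holds but the weakest precondition fails.
Answer: invalid
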